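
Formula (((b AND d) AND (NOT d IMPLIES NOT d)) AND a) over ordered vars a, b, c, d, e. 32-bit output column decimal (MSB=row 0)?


Formula: (((b AND d) AND (NOT d IMPLIES NOT d)) AND a) over a, b, c, d, e (32 rows)
Evaluate each row (bits = a,b,c,d,e, MSB first):
  row 0 [00000]: (((0 AND 0) AND (NOT 0 IMPLIES NOT 0)) AND 0) -> 0
  row 1 [00001]: (((0 AND 0) AND (NOT 0 IMPLIES NOT 0)) AND 0) -> 0
  row 2 [00010]: (((0 AND 1) AND (NOT 1 IMPLIES NOT 1)) AND 0) -> 0
  row 3 [00011]: (((0 AND 1) AND (NOT 1 IMPLIES NOT 1)) AND 0) -> 0
  row 4 [00100]: (((0 AND 0) AND (NOT 0 IMPLIES NOT 0)) AND 0) -> 0
  row 5 [00101]: (((0 AND 0) AND (NOT 0 IMPLIES NOT 0)) AND 0) -> 0
  row 6 [00110]: (((0 AND 1) AND (NOT 1 IMPLIES NOT 1)) AND 0) -> 0
  row 7 [00111]: (((0 AND 1) AND (NOT 1 IMPLIES NOT 1)) AND 0) -> 0
  row 8 [01000]: (((1 AND 0) AND (NOT 0 IMPLIES NOT 0)) AND 0) -> 0
  row 9 [01001]: (((1 AND 0) AND (NOT 0 IMPLIES NOT 0)) AND 0) -> 0
  row 10 [01010]: (((1 AND 1) AND (NOT 1 IMPLIES NOT 1)) AND 0) -> 0
  row 11 [01011]: (((1 AND 1) AND (NOT 1 IMPLIES NOT 1)) AND 0) -> 0
  row 12 [01100]: (((1 AND 0) AND (NOT 0 IMPLIES NOT 0)) AND 0) -> 0
  row 13 [01101]: (((1 AND 0) AND (NOT 0 IMPLIES NOT 0)) AND 0) -> 0
  row 14 [01110]: (((1 AND 1) AND (NOT 1 IMPLIES NOT 1)) AND 0) -> 0
  row 15 [01111]: (((1 AND 1) AND (NOT 1 IMPLIES NOT 1)) AND 0) -> 0
  row 16 [10000]: (((0 AND 0) AND (NOT 0 IMPLIES NOT 0)) AND 1) -> 0
  row 17 [10001]: (((0 AND 0) AND (NOT 0 IMPLIES NOT 0)) AND 1) -> 0
  row 18 [10010]: (((0 AND 1) AND (NOT 1 IMPLIES NOT 1)) AND 1) -> 0
  row 19 [10011]: (((0 AND 1) AND (NOT 1 IMPLIES NOT 1)) AND 1) -> 0
  row 20 [10100]: (((0 AND 0) AND (NOT 0 IMPLIES NOT 0)) AND 1) -> 0
  row 21 [10101]: (((0 AND 0) AND (NOT 0 IMPLIES NOT 0)) AND 1) -> 0
  row 22 [10110]: (((0 AND 1) AND (NOT 1 IMPLIES NOT 1)) AND 1) -> 0
  row 23 [10111]: (((0 AND 1) AND (NOT 1 IMPLIES NOT 1)) AND 1) -> 0
  row 24 [11000]: (((1 AND 0) AND (NOT 0 IMPLIES NOT 0)) AND 1) -> 0
  row 25 [11001]: (((1 AND 0) AND (NOT 0 IMPLIES NOT 0)) AND 1) -> 0
  row 26 [11010]: (((1 AND 1) AND (NOT 1 IMPLIES NOT 1)) AND 1) -> 1
  row 27 [11011]: (((1 AND 1) AND (NOT 1 IMPLIES NOT 1)) AND 1) -> 1
  row 28 [11100]: (((1 AND 0) AND (NOT 0 IMPLIES NOT 0)) AND 1) -> 0
  row 29 [11101]: (((1 AND 0) AND (NOT 0 IMPLIES NOT 0)) AND 1) -> 0
  row 30 [11110]: (((1 AND 1) AND (NOT 1 IMPLIES NOT 1)) AND 1) -> 1
  row 31 [11111]: (((1 AND 1) AND (NOT 1 IMPLIES NOT 1)) AND 1) -> 1
Full result column, 4 rows per line (a,b,c fixed per line; d,e runs 00..11 left to right):
  rows 0-3 [a,b,c=000]: 0000  = hex 0
  rows 4-7 [a,b,c=001]: 0000  = hex 0
  rows 8-11 [a,b,c=010]: 0000  = hex 0
  rows 12-15 [a,b,c=011]: 0000  = hex 0
  rows 16-19 [a,b,c=100]: 0000  = hex 0
  rows 20-23 [a,b,c=101]: 0000  = hex 0
  rows 24-27 [a,b,c=110]: 0011  = hex 3
  rows 28-31 [a,b,c=111]: 0011  = hex 3
Output column (row 0 .. row 31) = 00000000000000000000000000110011
Output column grouped in 4s = 0000 0000 0000 0000 0000 0000 0011 0011 = 0x00000033
Convert to decimal digit by digit (value = value*16 + digit):
  0 -> 0
  0*16 + 0 = 0
  0*16 + 0 = 0
  0*16 + 0 = 0
  0*16 + 0 = 0
  0*16 + 0 = 0
  0*16 + 3 = 3
  3*16 + 3 = 51
Decimal = 51

51


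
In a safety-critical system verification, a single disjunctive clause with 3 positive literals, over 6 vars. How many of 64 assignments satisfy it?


Step 1: Total=2^6=64
Step 2: Unsat when all 3 false: 2^3=8
Step 3: Sat=64-8=56

56


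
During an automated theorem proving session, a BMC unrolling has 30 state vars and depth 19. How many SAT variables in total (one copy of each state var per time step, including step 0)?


BMC unrolls to depth k, creating one copy of each state var for steps 0..k.
Step count = 19 + 1 = 20 (steps 0 through 19)
Vars per step = 30
Total = 30 * 20 = 600

600


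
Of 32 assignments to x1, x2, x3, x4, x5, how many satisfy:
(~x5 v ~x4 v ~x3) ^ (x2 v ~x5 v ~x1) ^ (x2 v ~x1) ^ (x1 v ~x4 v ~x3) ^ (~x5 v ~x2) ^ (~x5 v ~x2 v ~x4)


CNF with 6 clauses over 5 vars (32 assignments).
An assignment satisfies CNF iff every clause has >=1 true literal.
Check each row (bits = x1,x2,x3,x4,x5; clause T/F shown):
  row 0 [00000]: clauses=TTTTTT -> 1
  row 1 [00001]: clauses=TTTTTT -> 1
  row 2 [00010]: clauses=TTTTTT -> 1
  row 3 [00011]: clauses=TTTTTT -> 1
  row 4 [00100]: clauses=TTTTTT -> 1
  row 5 [00101]: clauses=TTTTTT -> 1
  row 6 [00110]: clauses=TTTFTT -> 0
  row 7 [00111]: clauses=FTTFTT -> 0
  row 8 [01000]: clauses=TTTTTT -> 1
  row 9 [01001]: clauses=TTTTFT -> 0
  row 10 [01010]: clauses=TTTTTT -> 1
  row 11 [01011]: clauses=TTTTFF -> 0
  row 12 [01100]: clauses=TTTTTT -> 1
  row 13 [01101]: clauses=TTTTFT -> 0
  row 14 [01110]: clauses=TTTFTT -> 0
  row 15 [01111]: clauses=FTTFFF -> 0
  row 16 [10000]: clauses=TTFTTT -> 0
  row 17 [10001]: clauses=TFFTTT -> 0
  row 18 [10010]: clauses=TTFTTT -> 0
  row 19 [10011]: clauses=TFFTTT -> 0
  row 20 [10100]: clauses=TTFTTT -> 0
  row 21 [10101]: clauses=TFFTTT -> 0
  row 22 [10110]: clauses=TTFTTT -> 0
  row 23 [10111]: clauses=FFFTTT -> 0
  row 24 [11000]: clauses=TTTTTT -> 1
  row 25 [11001]: clauses=TTTTFT -> 0
  row 26 [11010]: clauses=TTTTTT -> 1
  row 27 [11011]: clauses=TTTTFF -> 0
  row 28 [11100]: clauses=TTTTTT -> 1
  row 29 [11101]: clauses=TTTTFT -> 0
  row 30 [11110]: clauses=TTTTTT -> 1
  row 31 [11111]: clauses=FTTTFF -> 0
Full result column, 8 rows per line (x1,x2 fixed per line; x3,x4,x5 runs 000..111 left to right):
  rows 0-7 [x1,x2=00]: 11111100  (ones: 6)
  rows 8-15 [x1,x2=01]: 10101000  (ones: 3)
  rows 16-23 [x1,x2=10]: 00000000  (ones: 0)
  rows 24-31 [x1,x2=11]: 10101010  (ones: 4)
Satisfying assignments = 6+3+0+4 = 13

13


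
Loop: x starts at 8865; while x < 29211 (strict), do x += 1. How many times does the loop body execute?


Step 1: x goes from 8865 toward 29211 by 1; the body runs while x<29211, so iterations = ceil((bound-start)/step)
Step 2: Distance=20346
Step 3: ceil(20346/1)=20346

20346


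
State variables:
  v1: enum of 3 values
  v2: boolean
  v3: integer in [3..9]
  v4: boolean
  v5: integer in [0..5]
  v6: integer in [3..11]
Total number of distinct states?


State space = product of domain sizes of all variables.
Domain sizes:
  v1 (enum of 3 values): 3
  v2 (boolean): 2
  v3 (integer in [3..9]): 7
  v4 (boolean): 2
  v5 (integer in [0..5]): 6
  v6 (integer in [3..11]): 9
Product = 3 * 2 * 7 * 2 * 6 * 9 = 4536

4536


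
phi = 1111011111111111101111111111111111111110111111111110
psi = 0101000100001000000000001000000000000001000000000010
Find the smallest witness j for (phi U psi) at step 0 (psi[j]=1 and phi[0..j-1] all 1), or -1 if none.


(phi U psi) at 0: need smallest j with psi[j]=1 and phi[i]=1 for all i in [0,j).
Scan from step 0:
  step 0: phi=1, psi=0 -> continue
  step 1: psi=1 and phi held for [0,1) -> witness found
Witness step = 1

1


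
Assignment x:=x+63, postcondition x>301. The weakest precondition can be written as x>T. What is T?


Formula: wp(x:=E, P) = P[E/x] (substitute E for x in postcondition)
Step 1: Postcondition: x>301
Step 2: Substitute x+63 for x: x+63>301
Step 3: Solve for x: x > 301-63 = 238

238


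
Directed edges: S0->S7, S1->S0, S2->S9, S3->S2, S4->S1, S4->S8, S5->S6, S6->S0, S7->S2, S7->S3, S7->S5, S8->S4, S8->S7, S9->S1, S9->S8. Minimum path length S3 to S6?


BFS layer-by-layer from S3:
  dist 0: {S3}
  dist 1: {S2}
  dist 2: {S9}
  dist 3: {S1, S8}
  dist 4: {S0, S4, S7}
  dist 5: {S5}
  dist 6: {S6}
  -> S6 reached at distance 6
Shortest path length = 6

6


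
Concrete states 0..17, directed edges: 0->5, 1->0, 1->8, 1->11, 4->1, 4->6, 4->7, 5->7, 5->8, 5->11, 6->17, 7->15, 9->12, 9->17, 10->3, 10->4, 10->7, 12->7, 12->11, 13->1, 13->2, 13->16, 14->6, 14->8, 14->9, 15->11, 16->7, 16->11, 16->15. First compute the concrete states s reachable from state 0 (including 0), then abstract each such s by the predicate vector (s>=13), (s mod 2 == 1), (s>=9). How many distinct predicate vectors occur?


BFS from 0:
Concrete reachable: {0, 5, 7, 8, 11, 15}
Abstract via predicates (s>=13), (s mod 2 == 1), (s>=9):
  (0,0,0) <- {0, 8}
  (0,1,0) <- {5, 7}
  (0,1,1) <- {11}
  (1,1,1) <- {15}
Distinct abstract states = 4

4


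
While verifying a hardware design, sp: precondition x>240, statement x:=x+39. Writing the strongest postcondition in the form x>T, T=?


Formula: sp(P, x:=E) = exists old_x. (x = E[old_x/x]) AND P[old_x/x] (old_x is the value of x before the assignment; eliminate old_x by solving x = E[old_x/x] for old_x)
Step 1: Precondition P: x>240, i.e. old_x > 240
Step 2: Assignment gives x = old_x + 39, so old_x = x - 39
Step 3: Substitute into P: x - 39 > 240
Step 4: Simplify: x > 240+39 = 279

279


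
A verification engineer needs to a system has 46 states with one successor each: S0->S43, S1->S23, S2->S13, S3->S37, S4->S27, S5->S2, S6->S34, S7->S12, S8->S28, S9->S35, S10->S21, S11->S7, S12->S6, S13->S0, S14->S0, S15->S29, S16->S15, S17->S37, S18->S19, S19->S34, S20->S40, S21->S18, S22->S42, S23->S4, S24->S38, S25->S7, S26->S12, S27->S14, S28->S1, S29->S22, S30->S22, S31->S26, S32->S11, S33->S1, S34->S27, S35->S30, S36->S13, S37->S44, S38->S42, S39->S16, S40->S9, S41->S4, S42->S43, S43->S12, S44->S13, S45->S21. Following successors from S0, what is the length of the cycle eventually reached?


Trace from S0 until a state repeats:
  S0 -> S43 -> S12 -> S6 -> S34 -> S27 -> S14 -> S0
S0 first seen at step 0, revisited at step 7.
Cycle length = 7 - 0 = 7

7


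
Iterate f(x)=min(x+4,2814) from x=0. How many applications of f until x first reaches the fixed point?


Step 1: x=0, cap=2814, increment=4
Step 2: x grows by 4 each step until capped at 2814; fixed point is x=2814
Step 3: iterations = ceil(2814/4) = 704

704


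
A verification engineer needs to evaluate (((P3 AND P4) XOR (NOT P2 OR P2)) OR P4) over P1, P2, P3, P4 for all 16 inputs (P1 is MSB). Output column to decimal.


Formula: (((P3 AND P4) XOR (NOT P2 OR P2)) OR P4) over P1, P2, P3, P4 (16 rows)
Evaluate each row (bits = P1,P2,P3,P4, MSB first):
  row 0 [0000]: (((0 AND 0) XOR (NOT 0 OR 0)) OR 0) -> 1
  row 1 [0001]: (((0 AND 1) XOR (NOT 0 OR 0)) OR 1) -> 1
  row 2 [0010]: (((1 AND 0) XOR (NOT 0 OR 0)) OR 0) -> 1
  row 3 [0011]: (((1 AND 1) XOR (NOT 0 OR 0)) OR 1) -> 1
  row 4 [0100]: (((0 AND 0) XOR (NOT 1 OR 1)) OR 0) -> 1
  row 5 [0101]: (((0 AND 1) XOR (NOT 1 OR 1)) OR 1) -> 1
  row 6 [0110]: (((1 AND 0) XOR (NOT 1 OR 1)) OR 0) -> 1
  row 7 [0111]: (((1 AND 1) XOR (NOT 1 OR 1)) OR 1) -> 1
  row 8 [1000]: (((0 AND 0) XOR (NOT 0 OR 0)) OR 0) -> 1
  row 9 [1001]: (((0 AND 1) XOR (NOT 0 OR 0)) OR 1) -> 1
  row 10 [1010]: (((1 AND 0) XOR (NOT 0 OR 0)) OR 0) -> 1
  row 11 [1011]: (((1 AND 1) XOR (NOT 0 OR 0)) OR 1) -> 1
  row 12 [1100]: (((0 AND 0) XOR (NOT 1 OR 1)) OR 0) -> 1
  row 13 [1101]: (((0 AND 1) XOR (NOT 1 OR 1)) OR 1) -> 1
  row 14 [1110]: (((1 AND 0) XOR (NOT 1 OR 1)) OR 0) -> 1
  row 15 [1111]: (((1 AND 1) XOR (NOT 1 OR 1)) OR 1) -> 1
Full result column, 4 rows per line (P1,P2 fixed per line; P3,P4 runs 00..11 left to right):
  rows 0-3 [P1,P2=00]: 1111  = hex F
  rows 4-7 [P1,P2=01]: 1111  = hex F
  rows 8-11 [P1,P2=10]: 1111  = hex F
  rows 12-15 [P1,P2=11]: 1111  = hex F
Output column (row 0 .. row 15) = 1111111111111111
Output column grouped in 4s = 1111 1111 1111 1111 = 0xFFFF
Convert to decimal digit by digit (value = value*16 + digit):
  F -> 15
  15*16 + 15 (F) = 255
  255*16 + 15 (F) = 4095
  4095*16 + 15 (F) = 65535
Decimal = 65535

65535


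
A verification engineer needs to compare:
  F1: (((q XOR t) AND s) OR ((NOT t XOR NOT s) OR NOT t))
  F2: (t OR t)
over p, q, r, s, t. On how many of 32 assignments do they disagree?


F1 = (((q XOR t) AND s) OR ((NOT t XOR NOT s) OR NOT t))
F2 = (t OR t)
Evaluate both on each of 32 rows (bits = p,q,r,s,t):
  row 0 [00000]: F1=1 F2=0 (differ) -> 1
  row 1 [00001]: F1=1 F2=1 -> 0
  row 2 [00010]: F1=1 F2=0 (differ) -> 1
  row 3 [00011]: F1=1 F2=1 -> 0
  row 4 [00100]: F1=1 F2=0 (differ) -> 1
  row 5 [00101]: F1=1 F2=1 -> 0
  row 6 [00110]: F1=1 F2=0 (differ) -> 1
  row 7 [00111]: F1=1 F2=1 -> 0
  row 8 [01000]: F1=1 F2=0 (differ) -> 1
  row 9 [01001]: F1=1 F2=1 -> 0
  row 10 [01010]: F1=1 F2=0 (differ) -> 1
  row 11 [01011]: F1=0 F2=1 (differ) -> 1
  row 12 [01100]: F1=1 F2=0 (differ) -> 1
  row 13 [01101]: F1=1 F2=1 -> 0
  row 14 [01110]: F1=1 F2=0 (differ) -> 1
  row 15 [01111]: F1=0 F2=1 (differ) -> 1
  row 16 [10000]: F1=1 F2=0 (differ) -> 1
  row 17 [10001]: F1=1 F2=1 -> 0
  row 18 [10010]: F1=1 F2=0 (differ) -> 1
  row 19 [10011]: F1=1 F2=1 -> 0
  row 20 [10100]: F1=1 F2=0 (differ) -> 1
  row 21 [10101]: F1=1 F2=1 -> 0
  row 22 [10110]: F1=1 F2=0 (differ) -> 1
  row 23 [10111]: F1=1 F2=1 -> 0
  row 24 [11000]: F1=1 F2=0 (differ) -> 1
  row 25 [11001]: F1=1 F2=1 -> 0
  row 26 [11010]: F1=1 F2=0 (differ) -> 1
  row 27 [11011]: F1=0 F2=1 (differ) -> 1
  row 28 [11100]: F1=1 F2=0 (differ) -> 1
  row 29 [11101]: F1=1 F2=1 -> 0
  row 30 [11110]: F1=1 F2=0 (differ) -> 1
  row 31 [11111]: F1=0 F2=1 (differ) -> 1
Full result column, 8 rows per line (p,q fixed per line; r,s,t runs 000..111 left to right):
  rows 0-7 [p,q=00]: 10101010  (ones: 4)
  rows 8-15 [p,q=01]: 10111011  (ones: 6)
  rows 16-23 [p,q=10]: 10101010  (ones: 4)
  rows 24-31 [p,q=11]: 10111011  (ones: 6)
Disagreements = 4+6+4+6 = 20

20


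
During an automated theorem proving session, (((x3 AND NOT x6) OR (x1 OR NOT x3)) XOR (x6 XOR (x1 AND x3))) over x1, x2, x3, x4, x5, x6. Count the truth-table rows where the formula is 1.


Formula: (((x3 AND NOT x6) OR (x1 OR NOT x3)) XOR (x6 XOR (x1 AND x3))) over 6 vars (64 rows)
Evaluate each row (x1, x2, x3, x4, x5, x6 as bits, MSB first):
  row 0 [000000]: (((0 AND NOT 0) OR (0 OR NOT 0)) XOR (0 XOR (0 AND 0))) -> 1
  row 1 [000001]: (((0 AND NOT 1) OR (0 OR NOT 0)) XOR (1 XOR (0 AND 0))) -> 0
  row 2 [000010]: (((0 AND NOT 0) OR (0 OR NOT 0)) XOR (0 XOR (0 AND 0))) -> 1
  row 3 [000011]: (((0 AND NOT 1) OR (0 OR NOT 0)) XOR (1 XOR (0 AND 0))) -> 0
  row 4 [000100]: (((0 AND NOT 0) OR (0 OR NOT 0)) XOR (0 XOR (0 AND 0))) -> 1
  (every remaining row is evaluated the same way; all 64 results are listed next)
Full result column, 8 rows per line (x1,x2,x3 fixed per line; x4,x5,x6 runs 000..111 left to right):
  rows 0-7 [x1,x2,x3=000]: 10101010  (ones: 4)
  rows 8-15 [x1,x2,x3=001]: 11111111  (ones: 8)
  rows 16-23 [x1,x2,x3=010]: 10101010  (ones: 4)
  rows 24-31 [x1,x2,x3=011]: 11111111  (ones: 8)
  rows 32-39 [x1,x2,x3=100]: 10101010  (ones: 4)
  rows 40-47 [x1,x2,x3=101]: 01010101  (ones: 4)
  rows 48-55 [x1,x2,x3=110]: 10101010  (ones: 4)
  rows 56-63 [x1,x2,x3=111]: 01010101  (ones: 4)
Count of 1-rows = 4+8+4+8+4+4+4+4 = 40

40


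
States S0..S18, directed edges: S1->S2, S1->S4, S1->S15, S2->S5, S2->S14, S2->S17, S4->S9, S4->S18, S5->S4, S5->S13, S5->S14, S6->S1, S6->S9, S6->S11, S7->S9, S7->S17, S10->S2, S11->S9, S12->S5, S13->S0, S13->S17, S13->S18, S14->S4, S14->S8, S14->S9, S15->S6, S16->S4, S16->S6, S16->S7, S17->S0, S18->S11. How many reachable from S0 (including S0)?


BFS from S0:
  layer 0: {S0}
Reachable set: {S0}
Count = 1

1


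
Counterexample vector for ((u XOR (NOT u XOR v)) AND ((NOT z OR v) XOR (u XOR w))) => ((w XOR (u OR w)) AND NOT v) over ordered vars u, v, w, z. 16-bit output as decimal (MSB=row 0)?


F1 = ((u XOR (NOT u XOR v)) AND ((NOT z OR v) XOR (u XOR w)))
F2 = ((w XOR (u OR w)) AND NOT v)
Counterexample to F1=>F2 is where F1=1 and F2=0.
Evaluate each row (bits = u,v,w,z, MSB first):
  row 0 [0000]: F1=1 F2=0 -> F1&~F2 -> 1
  row 1 [0001]: F1=0 F2=0 -> F1&~F2 -> 0
  row 2 [0010]: F1=0 F2=0 -> F1&~F2 -> 0
  row 3 [0011]: F1=1 F2=0 -> F1&~F2 -> 1
  row 4 [0100]: F1=0 F2=0 -> F1&~F2 -> 0
  row 5 [0101]: F1=0 F2=0 -> F1&~F2 -> 0
  row 6 [0110]: F1=0 F2=0 -> F1&~F2 -> 0
  row 7 [0111]: F1=0 F2=0 -> F1&~F2 -> 0
  row 8 [1000]: F1=0 F2=1 -> F1&~F2 -> 0
  row 9 [1001]: F1=1 F2=1 -> F1&~F2 -> 0
  row 10 [1010]: F1=1 F2=0 -> F1&~F2 -> 1
  row 11 [1011]: F1=0 F2=0 -> F1&~F2 -> 0
  row 12 [1100]: F1=0 F2=0 -> F1&~F2 -> 0
  row 13 [1101]: F1=0 F2=0 -> F1&~F2 -> 0
  row 14 [1110]: F1=0 F2=0 -> F1&~F2 -> 0
  row 15 [1111]: F1=0 F2=0 -> F1&~F2 -> 0
Full result column, 4 rows per line (u,v fixed per line; w,z runs 00..11 left to right):
  rows 0-3 [u,v=00]: 1001  = hex 9
  rows 4-7 [u,v=01]: 0000  = hex 0
  rows 8-11 [u,v=10]: 0010  = hex 2
  rows 12-15 [u,v=11]: 0000  = hex 0
Counterexample vector (row 0 .. row 15) = 1001000000100000
Output column grouped in 4s = 1001 0000 0010 0000 = 0x9020
Convert to decimal digit by digit (value = value*16 + digit):
  9 -> 9
  9*16 + 0 = 144
  144*16 + 2 = 2306
  2306*16 + 0 = 36896
Decimal = 36896

36896


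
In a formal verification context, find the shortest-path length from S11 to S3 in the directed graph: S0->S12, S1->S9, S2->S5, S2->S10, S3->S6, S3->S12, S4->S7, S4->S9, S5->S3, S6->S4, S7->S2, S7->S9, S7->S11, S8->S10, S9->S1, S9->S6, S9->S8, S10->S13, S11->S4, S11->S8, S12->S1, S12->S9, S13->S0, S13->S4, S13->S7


BFS layer-by-layer from S11:
  dist 0: {S11}
  dist 1: {S4, S8}
  dist 2: {S7, S9, S10}
  dist 3: {S1, S2, S6, S13}
  dist 4: {S0, S5}
  dist 5: {S3, S12}
  -> S3 reached at distance 5
Shortest path length = 5

5


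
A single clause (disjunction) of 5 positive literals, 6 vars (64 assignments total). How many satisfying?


Step 1: Total=2^6=64
Step 2: Unsat when all 5 false: 2^1=2
Step 3: Sat=64-2=62

62


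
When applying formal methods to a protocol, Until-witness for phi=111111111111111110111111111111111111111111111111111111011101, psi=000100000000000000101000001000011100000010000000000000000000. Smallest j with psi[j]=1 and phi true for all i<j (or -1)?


(phi U psi) at 0: need smallest j with psi[j]=1 and phi[i]=1 for all i in [0,j).
Scan from step 0:
  step 0: phi=1, psi=0 -> continue
  step 1: phi=1, psi=0 -> continue
  step 2: phi=1, psi=0 -> continue
  step 3: psi=1 and phi held for [0,3) -> witness found
Witness step = 3

3


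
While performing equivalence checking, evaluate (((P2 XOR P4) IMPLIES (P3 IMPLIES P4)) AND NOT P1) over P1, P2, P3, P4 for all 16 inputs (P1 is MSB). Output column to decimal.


Formula: (((P2 XOR P4) IMPLIES (P3 IMPLIES P4)) AND NOT P1) over P1, P2, P3, P4 (16 rows)
Evaluate each row (bits = P1,P2,P3,P4, MSB first):
  row 0 [0000]: (((0 XOR 0) IMPLIES (0 IMPLIES 0)) AND NOT 0) -> 1
  row 1 [0001]: (((0 XOR 1) IMPLIES (0 IMPLIES 1)) AND NOT 0) -> 1
  row 2 [0010]: (((0 XOR 0) IMPLIES (1 IMPLIES 0)) AND NOT 0) -> 1
  row 3 [0011]: (((0 XOR 1) IMPLIES (1 IMPLIES 1)) AND NOT 0) -> 1
  row 4 [0100]: (((1 XOR 0) IMPLIES (0 IMPLIES 0)) AND NOT 0) -> 1
  row 5 [0101]: (((1 XOR 1) IMPLIES (0 IMPLIES 1)) AND NOT 0) -> 1
  row 6 [0110]: (((1 XOR 0) IMPLIES (1 IMPLIES 0)) AND NOT 0) -> 0
  row 7 [0111]: (((1 XOR 1) IMPLIES (1 IMPLIES 1)) AND NOT 0) -> 1
  row 8 [1000]: (((0 XOR 0) IMPLIES (0 IMPLIES 0)) AND NOT 1) -> 0
  row 9 [1001]: (((0 XOR 1) IMPLIES (0 IMPLIES 1)) AND NOT 1) -> 0
  row 10 [1010]: (((0 XOR 0) IMPLIES (1 IMPLIES 0)) AND NOT 1) -> 0
  row 11 [1011]: (((0 XOR 1) IMPLIES (1 IMPLIES 1)) AND NOT 1) -> 0
  row 12 [1100]: (((1 XOR 0) IMPLIES (0 IMPLIES 0)) AND NOT 1) -> 0
  row 13 [1101]: (((1 XOR 1) IMPLIES (0 IMPLIES 1)) AND NOT 1) -> 0
  row 14 [1110]: (((1 XOR 0) IMPLIES (1 IMPLIES 0)) AND NOT 1) -> 0
  row 15 [1111]: (((1 XOR 1) IMPLIES (1 IMPLIES 1)) AND NOT 1) -> 0
Full result column, 4 rows per line (P1,P2 fixed per line; P3,P4 runs 00..11 left to right):
  rows 0-3 [P1,P2=00]: 1111  = hex F
  rows 4-7 [P1,P2=01]: 1101  = hex D
  rows 8-11 [P1,P2=10]: 0000  = hex 0
  rows 12-15 [P1,P2=11]: 0000  = hex 0
Output column (row 0 .. row 15) = 1111110100000000
Output column grouped in 4s = 1111 1101 0000 0000 = 0xFD00
Convert to decimal digit by digit (value = value*16 + digit):
  F -> 15
  15*16 + 13 (D) = 253
  253*16 + 0 = 4048
  4048*16 + 0 = 64768
Decimal = 64768

64768


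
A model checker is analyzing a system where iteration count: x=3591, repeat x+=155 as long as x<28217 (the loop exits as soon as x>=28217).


Step 1: x goes from 3591 toward 28217 by 155; the body runs while x<28217, so iterations = ceil((bound-start)/step)
Step 2: Distance=24626
Step 3: ceil(24626/155)=159

159


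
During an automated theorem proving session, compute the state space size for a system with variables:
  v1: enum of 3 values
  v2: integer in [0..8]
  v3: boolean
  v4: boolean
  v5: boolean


State space = product of domain sizes of all variables.
Domain sizes:
  v1 (enum of 3 values): 3
  v2 (integer in [0..8]): 9
  v3 (boolean): 2
  v4 (boolean): 2
  v5 (boolean): 2
Product = 3 * 9 * 2 * 2 * 2 = 216

216


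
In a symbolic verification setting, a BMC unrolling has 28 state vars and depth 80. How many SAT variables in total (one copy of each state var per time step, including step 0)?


BMC unrolls to depth k, creating one copy of each state var for steps 0..k.
Step count = 80 + 1 = 81 (steps 0 through 80)
Vars per step = 28
Total = 28 * 81 = 2268

2268


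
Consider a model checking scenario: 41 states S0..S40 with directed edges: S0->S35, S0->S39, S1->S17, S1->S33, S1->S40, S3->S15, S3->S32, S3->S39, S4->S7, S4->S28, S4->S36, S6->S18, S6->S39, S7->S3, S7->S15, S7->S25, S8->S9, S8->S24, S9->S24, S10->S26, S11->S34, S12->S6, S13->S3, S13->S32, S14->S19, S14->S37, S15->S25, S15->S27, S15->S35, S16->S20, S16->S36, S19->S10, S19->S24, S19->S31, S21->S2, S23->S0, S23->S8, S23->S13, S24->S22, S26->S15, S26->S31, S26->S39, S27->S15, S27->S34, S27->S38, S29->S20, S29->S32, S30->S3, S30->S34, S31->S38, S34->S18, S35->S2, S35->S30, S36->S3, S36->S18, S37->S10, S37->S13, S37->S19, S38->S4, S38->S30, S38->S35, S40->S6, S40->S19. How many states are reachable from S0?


BFS from S0:
  layer 0: {S0}
  layer 1: {S35, S39}
  layer 2: {S2, S30}
  layer 3: {S3, S34}
  layer 4: {S15, S18, S32}
  layer 5: {S25, S27}
  layer 6: {S38}
  layer 7: {S4}
  layer 8: {S7, S28, S36}
Reachable set: {S0, S2, S3, S4, S7, S15, S18, S25, S27, S28, S30, S32, S34, S35, S36, S38, S39}
Count = 17

17


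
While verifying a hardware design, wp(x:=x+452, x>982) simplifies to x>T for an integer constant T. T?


Formula: wp(x:=E, P) = P[E/x] (substitute E for x in postcondition)
Step 1: Postcondition: x>982
Step 2: Substitute x+452 for x: x+452>982
Step 3: Solve for x: x > 982-452 = 530

530


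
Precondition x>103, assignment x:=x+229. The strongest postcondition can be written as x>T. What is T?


Formula: sp(P, x:=E) = exists old_x. (x = E[old_x/x]) AND P[old_x/x] (old_x is the value of x before the assignment; eliminate old_x by solving x = E[old_x/x] for old_x)
Step 1: Precondition P: x>103, i.e. old_x > 103
Step 2: Assignment gives x = old_x + 229, so old_x = x - 229
Step 3: Substitute into P: x - 229 > 103
Step 4: Simplify: x > 103+229 = 332

332


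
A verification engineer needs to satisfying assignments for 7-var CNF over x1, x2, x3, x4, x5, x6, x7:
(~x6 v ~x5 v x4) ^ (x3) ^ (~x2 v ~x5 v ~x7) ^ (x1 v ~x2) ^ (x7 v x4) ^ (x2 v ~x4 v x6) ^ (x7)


CNF with 7 clauses over 7 vars (128 assignments).
An assignment satisfies CNF iff every clause has >=1 true literal.
Check each row (bits = x1,x2,x3,x4,x5,x6,x7; clause T/F shown):
  row 0 [0000000]: clauses=TFTTFTF -> 0
  row 1 [0000001]: clauses=TFTTTTT -> 0
  row 2 [0000010]: clauses=TFTTFTF -> 0
  row 3 [0000011]: clauses=TFTTTTT -> 0
  row 4 [0000100]: clauses=TFTTFTF -> 0
  (every remaining row is evaluated the same way; all 128 results are listed next)
Full result column, 8 rows per line (x1,x2,x3,x4 fixed per line; x5,x6,x7 runs 000..111 left to right):
  rows 0-7 [x1,x2,x3,x4=0000]: 00000000  (ones: 0)
  rows 8-15 [x1,x2,x3,x4=0001]: 00000000  (ones: 0)
  rows 16-23 [x1,x2,x3,x4=0010]: 01010100  (ones: 3)
  rows 24-31 [x1,x2,x3,x4=0011]: 00010001  (ones: 2)
  rows 32-39 [x1,x2,x3,x4=0100]: 00000000  (ones: 0)
  rows 40-47 [x1,x2,x3,x4=0101]: 00000000  (ones: 0)
  rows 48-55 [x1,x2,x3,x4=0110]: 00000000  (ones: 0)
  rows 56-63 [x1,x2,x3,x4=0111]: 00000000  (ones: 0)
  rows 64-71 [x1,x2,x3,x4=1000]: 00000000  (ones: 0)
  rows 72-79 [x1,x2,x3,x4=1001]: 00000000  (ones: 0)
  rows 80-87 [x1,x2,x3,x4=1010]: 01010100  (ones: 3)
  rows 88-95 [x1,x2,x3,x4=1011]: 00010001  (ones: 2)
  rows 96-103 [x1,x2,x3,x4=1100]: 00000000  (ones: 0)
  rows 104-111 [x1,x2,x3,x4=1101]: 00000000  (ones: 0)
  rows 112-119 [x1,x2,x3,x4=1110]: 01010000  (ones: 2)
  rows 120-127 [x1,x2,x3,x4=1111]: 01010000  (ones: 2)
Satisfying assignments = 0+0+3+2+0+0+0+0+0+0+3+2+0+0+2+2 = 14

14


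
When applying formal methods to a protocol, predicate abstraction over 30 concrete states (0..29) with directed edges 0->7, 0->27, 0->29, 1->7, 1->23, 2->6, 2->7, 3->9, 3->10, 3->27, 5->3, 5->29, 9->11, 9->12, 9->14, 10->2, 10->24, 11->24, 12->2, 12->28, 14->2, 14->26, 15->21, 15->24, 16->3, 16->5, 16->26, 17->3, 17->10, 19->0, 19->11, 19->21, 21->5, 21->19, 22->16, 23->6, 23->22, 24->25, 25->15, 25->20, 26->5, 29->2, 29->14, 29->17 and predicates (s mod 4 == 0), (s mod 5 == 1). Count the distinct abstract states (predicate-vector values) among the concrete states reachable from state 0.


BFS from 0:
Concrete reachable: {0, 2, 3, 5, 6, 7, 9, 10, 11, 12, 14, 15, 17, 19, 20, 21, 24, 25, 26, 27, 28, 29}
Abstract via predicates (s mod 4 == 0), (s mod 5 == 1):
  (0,0) <- {2, 3, 5, 7, 9, 10, 14, 15, 17, 19, 25, 27, 29}
  (0,1) <- {6, 11, 21, 26}
  (1,0) <- {0, 12, 20, 24, 28}
Distinct abstract states = 3

3


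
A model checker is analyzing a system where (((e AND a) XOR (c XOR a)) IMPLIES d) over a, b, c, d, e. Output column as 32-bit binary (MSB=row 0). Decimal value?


Formula: (((e AND a) XOR (c XOR a)) IMPLIES d) over a, b, c, d, e (32 rows)
Evaluate each row (bits = a,b,c,d,e, MSB first):
  row 0 [00000]: (((0 AND 0) XOR (0 XOR 0)) IMPLIES 0) -> 1
  row 1 [00001]: (((1 AND 0) XOR (0 XOR 0)) IMPLIES 0) -> 1
  row 2 [00010]: (((0 AND 0) XOR (0 XOR 0)) IMPLIES 1) -> 1
  row 3 [00011]: (((1 AND 0) XOR (0 XOR 0)) IMPLIES 1) -> 1
  row 4 [00100]: (((0 AND 0) XOR (1 XOR 0)) IMPLIES 0) -> 0
  row 5 [00101]: (((1 AND 0) XOR (1 XOR 0)) IMPLIES 0) -> 0
  row 6 [00110]: (((0 AND 0) XOR (1 XOR 0)) IMPLIES 1) -> 1
  row 7 [00111]: (((1 AND 0) XOR (1 XOR 0)) IMPLIES 1) -> 1
  row 8 [01000]: (((0 AND 0) XOR (0 XOR 0)) IMPLIES 0) -> 1
  row 9 [01001]: (((1 AND 0) XOR (0 XOR 0)) IMPLIES 0) -> 1
  row 10 [01010]: (((0 AND 0) XOR (0 XOR 0)) IMPLIES 1) -> 1
  row 11 [01011]: (((1 AND 0) XOR (0 XOR 0)) IMPLIES 1) -> 1
  row 12 [01100]: (((0 AND 0) XOR (1 XOR 0)) IMPLIES 0) -> 0
  row 13 [01101]: (((1 AND 0) XOR (1 XOR 0)) IMPLIES 0) -> 0
  row 14 [01110]: (((0 AND 0) XOR (1 XOR 0)) IMPLIES 1) -> 1
  row 15 [01111]: (((1 AND 0) XOR (1 XOR 0)) IMPLIES 1) -> 1
  row 16 [10000]: (((0 AND 1) XOR (0 XOR 1)) IMPLIES 0) -> 0
  row 17 [10001]: (((1 AND 1) XOR (0 XOR 1)) IMPLIES 0) -> 1
  row 18 [10010]: (((0 AND 1) XOR (0 XOR 1)) IMPLIES 1) -> 1
  row 19 [10011]: (((1 AND 1) XOR (0 XOR 1)) IMPLIES 1) -> 1
  row 20 [10100]: (((0 AND 1) XOR (1 XOR 1)) IMPLIES 0) -> 1
  row 21 [10101]: (((1 AND 1) XOR (1 XOR 1)) IMPLIES 0) -> 0
  row 22 [10110]: (((0 AND 1) XOR (1 XOR 1)) IMPLIES 1) -> 1
  row 23 [10111]: (((1 AND 1) XOR (1 XOR 1)) IMPLIES 1) -> 1
  row 24 [11000]: (((0 AND 1) XOR (0 XOR 1)) IMPLIES 0) -> 0
  row 25 [11001]: (((1 AND 1) XOR (0 XOR 1)) IMPLIES 0) -> 1
  row 26 [11010]: (((0 AND 1) XOR (0 XOR 1)) IMPLIES 1) -> 1
  row 27 [11011]: (((1 AND 1) XOR (0 XOR 1)) IMPLIES 1) -> 1
  row 28 [11100]: (((0 AND 1) XOR (1 XOR 1)) IMPLIES 0) -> 1
  row 29 [11101]: (((1 AND 1) XOR (1 XOR 1)) IMPLIES 0) -> 0
  row 30 [11110]: (((0 AND 1) XOR (1 XOR 1)) IMPLIES 1) -> 1
  row 31 [11111]: (((1 AND 1) XOR (1 XOR 1)) IMPLIES 1) -> 1
Full result column, 4 rows per line (a,b,c fixed per line; d,e runs 00..11 left to right):
  rows 0-3 [a,b,c=000]: 1111  = hex F
  rows 4-7 [a,b,c=001]: 0011  = hex 3
  rows 8-11 [a,b,c=010]: 1111  = hex F
  rows 12-15 [a,b,c=011]: 0011  = hex 3
  rows 16-19 [a,b,c=100]: 0111  = hex 7
  rows 20-23 [a,b,c=101]: 1011  = hex B
  rows 24-27 [a,b,c=110]: 0111  = hex 7
  rows 28-31 [a,b,c=111]: 1011  = hex B
Output column (row 0 .. row 31) = 11110011111100110111101101111011
Output column grouped in 4s = 1111 0011 1111 0011 0111 1011 0111 1011 = 0xF3F37B7B
Convert to decimal digit by digit (value = value*16 + digit):
  F -> 15
  15*16 + 3 = 243
  243*16 + 15 (F) = 3903
  3903*16 + 3 = 62451
  62451*16 + 7 = 999223
  999223*16 + 11 (B) = 15987579
  15987579*16 + 7 = 255801271
  255801271*16 + 11 (B) = 4092820347
Decimal = 4092820347

4092820347


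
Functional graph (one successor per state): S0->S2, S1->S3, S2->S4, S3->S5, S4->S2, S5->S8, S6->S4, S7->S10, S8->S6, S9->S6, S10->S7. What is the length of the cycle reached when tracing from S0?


Trace from S0 until a state repeats:
  S0 -> S2 -> S4 -> S2
S2 first seen at step 1, revisited at step 3.
Cycle length = 3 - 1 = 2

2


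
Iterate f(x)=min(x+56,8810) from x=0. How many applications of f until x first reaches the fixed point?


Step 1: x=0, cap=8810, increment=56
Step 2: x grows by 56 each step until capped at 8810; fixed point is x=8810
Step 3: iterations = ceil(8810/56) = 158

158


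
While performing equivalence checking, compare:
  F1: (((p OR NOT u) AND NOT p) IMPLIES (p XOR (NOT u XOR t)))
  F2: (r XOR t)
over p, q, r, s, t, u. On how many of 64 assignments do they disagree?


F1 = (((p OR NOT u) AND NOT p) IMPLIES (p XOR (NOT u XOR t)))
F2 = (r XOR t)
Evaluate both on each of 64 rows (bits = p,q,r,s,t,u):
  row 0 [000000]: F1=1 F2=0 (differ) -> 1
  row 1 [000001]: F1=1 F2=0 (differ) -> 1
  row 2 [000010]: F1=0 F2=1 (differ) -> 1
  row 3 [000011]: F1=1 F2=1 -> 0
  row 4 [000100]: F1=1 F2=0 (differ) -> 1
  (every remaining row is evaluated the same way; all 64 results are listed next)
Full result column, 8 rows per line (p,q,r fixed per line; s,t,u runs 000..111 left to right):
  rows 0-7 [p,q,r=000]: 11101110  (ones: 6)
  rows 8-15 [p,q,r=001]: 00010001  (ones: 2)
  rows 16-23 [p,q,r=010]: 11101110  (ones: 6)
  rows 24-31 [p,q,r=011]: 00010001  (ones: 2)
  rows 32-39 [p,q,r=100]: 11001100  (ones: 4)
  rows 40-47 [p,q,r=101]: 00110011  (ones: 4)
  rows 48-55 [p,q,r=110]: 11001100  (ones: 4)
  rows 56-63 [p,q,r=111]: 00110011  (ones: 4)
Disagreements = 6+2+6+2+4+4+4+4 = 32

32


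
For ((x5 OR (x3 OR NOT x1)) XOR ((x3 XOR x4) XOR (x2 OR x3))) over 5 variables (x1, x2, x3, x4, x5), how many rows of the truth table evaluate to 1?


Formula: ((x5 OR (x3 OR NOT x1)) XOR ((x3 XOR x4) XOR (x2 OR x3))) over 5 vars (32 rows)
Evaluate each row (x1, x2, x3, x4, x5 as bits, MSB first):
  row 0 [00000]: ((0 OR (0 OR NOT 0)) XOR ((0 XOR 0) XOR (0 OR 0))) -> 1
  row 1 [00001]: ((1 OR (0 OR NOT 0)) XOR ((0 XOR 0) XOR (0 OR 0))) -> 1
  row 2 [00010]: ((0 OR (0 OR NOT 0)) XOR ((0 XOR 1) XOR (0 OR 0))) -> 0
  row 3 [00011]: ((1 OR (0 OR NOT 0)) XOR ((0 XOR 1) XOR (0 OR 0))) -> 0
  row 4 [00100]: ((0 OR (1 OR NOT 0)) XOR ((1 XOR 0) XOR (0 OR 1))) -> 1
  row 5 [00101]: ((1 OR (1 OR NOT 0)) XOR ((1 XOR 0) XOR (0 OR 1))) -> 1
  row 6 [00110]: ((0 OR (1 OR NOT 0)) XOR ((1 XOR 1) XOR (0 OR 1))) -> 0
  row 7 [00111]: ((1 OR (1 OR NOT 0)) XOR ((1 XOR 1) XOR (0 OR 1))) -> 0
  row 8 [01000]: ((0 OR (0 OR NOT 0)) XOR ((0 XOR 0) XOR (1 OR 0))) -> 0
  row 9 [01001]: ((1 OR (0 OR NOT 0)) XOR ((0 XOR 0) XOR (1 OR 0))) -> 0
  row 10 [01010]: ((0 OR (0 OR NOT 0)) XOR ((0 XOR 1) XOR (1 OR 0))) -> 1
  row 11 [01011]: ((1 OR (0 OR NOT 0)) XOR ((0 XOR 1) XOR (1 OR 0))) -> 1
  row 12 [01100]: ((0 OR (1 OR NOT 0)) XOR ((1 XOR 0) XOR (1 OR 1))) -> 1
  row 13 [01101]: ((1 OR (1 OR NOT 0)) XOR ((1 XOR 0) XOR (1 OR 1))) -> 1
  row 14 [01110]: ((0 OR (1 OR NOT 0)) XOR ((1 XOR 1) XOR (1 OR 1))) -> 0
  row 15 [01111]: ((1 OR (1 OR NOT 0)) XOR ((1 XOR 1) XOR (1 OR 1))) -> 0
  row 16 [10000]: ((0 OR (0 OR NOT 1)) XOR ((0 XOR 0) XOR (0 OR 0))) -> 0
  row 17 [10001]: ((1 OR (0 OR NOT 1)) XOR ((0 XOR 0) XOR (0 OR 0))) -> 1
  row 18 [10010]: ((0 OR (0 OR NOT 1)) XOR ((0 XOR 1) XOR (0 OR 0))) -> 1
  row 19 [10011]: ((1 OR (0 OR NOT 1)) XOR ((0 XOR 1) XOR (0 OR 0))) -> 0
  row 20 [10100]: ((0 OR (1 OR NOT 1)) XOR ((1 XOR 0) XOR (0 OR 1))) -> 1
  row 21 [10101]: ((1 OR (1 OR NOT 1)) XOR ((1 XOR 0) XOR (0 OR 1))) -> 1
  row 22 [10110]: ((0 OR (1 OR NOT 1)) XOR ((1 XOR 1) XOR (0 OR 1))) -> 0
  row 23 [10111]: ((1 OR (1 OR NOT 1)) XOR ((1 XOR 1) XOR (0 OR 1))) -> 0
  row 24 [11000]: ((0 OR (0 OR NOT 1)) XOR ((0 XOR 0) XOR (1 OR 0))) -> 1
  row 25 [11001]: ((1 OR (0 OR NOT 1)) XOR ((0 XOR 0) XOR (1 OR 0))) -> 0
  row 26 [11010]: ((0 OR (0 OR NOT 1)) XOR ((0 XOR 1) XOR (1 OR 0))) -> 0
  row 27 [11011]: ((1 OR (0 OR NOT 1)) XOR ((0 XOR 1) XOR (1 OR 0))) -> 1
  row 28 [11100]: ((0 OR (1 OR NOT 1)) XOR ((1 XOR 0) XOR (1 OR 1))) -> 1
  row 29 [11101]: ((1 OR (1 OR NOT 1)) XOR ((1 XOR 0) XOR (1 OR 1))) -> 1
  row 30 [11110]: ((0 OR (1 OR NOT 1)) XOR ((1 XOR 1) XOR (1 OR 1))) -> 0
  row 31 [11111]: ((1 OR (1 OR NOT 1)) XOR ((1 XOR 1) XOR (1 OR 1))) -> 0
Full result column, 8 rows per line (x1,x2 fixed per line; x3,x4,x5 runs 000..111 left to right):
  rows 0-7 [x1,x2=00]: 11001100  (ones: 4)
  rows 8-15 [x1,x2=01]: 00111100  (ones: 4)
  rows 16-23 [x1,x2=10]: 01101100  (ones: 4)
  rows 24-31 [x1,x2=11]: 10011100  (ones: 4)
Count of 1-rows = 4+4+4+4 = 16

16


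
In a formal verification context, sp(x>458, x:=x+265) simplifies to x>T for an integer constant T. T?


Formula: sp(P, x:=E) = exists old_x. (x = E[old_x/x]) AND P[old_x/x] (old_x is the value of x before the assignment; eliminate old_x by solving x = E[old_x/x] for old_x)
Step 1: Precondition P: x>458, i.e. old_x > 458
Step 2: Assignment gives x = old_x + 265, so old_x = x - 265
Step 3: Substitute into P: x - 265 > 458
Step 4: Simplify: x > 458+265 = 723

723


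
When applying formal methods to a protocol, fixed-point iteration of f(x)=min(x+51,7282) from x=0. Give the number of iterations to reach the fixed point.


Step 1: x=0, cap=7282, increment=51
Step 2: x grows by 51 each step until capped at 7282; fixed point is x=7282
Step 3: iterations = ceil(7282/51) = 143

143


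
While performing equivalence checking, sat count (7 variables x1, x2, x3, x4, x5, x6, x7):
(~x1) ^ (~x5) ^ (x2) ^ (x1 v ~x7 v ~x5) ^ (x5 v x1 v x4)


CNF with 5 clauses over 7 vars (128 assignments).
An assignment satisfies CNF iff every clause has >=1 true literal.
Check each row (bits = x1,x2,x3,x4,x5,x6,x7; clause T/F shown):
  row 0 [0000000]: clauses=TTFTF -> 0
  row 1 [0000001]: clauses=TTFTF -> 0
  row 2 [0000010]: clauses=TTFTF -> 0
  row 3 [0000011]: clauses=TTFTF -> 0
  row 4 [0000100]: clauses=TFFTT -> 0
  (every remaining row is evaluated the same way; all 128 results are listed next)
Full result column, 8 rows per line (x1,x2,x3,x4 fixed per line; x5,x6,x7 runs 000..111 left to right):
  rows 0-7 [x1,x2,x3,x4=0000]: 00000000  (ones: 0)
  rows 8-15 [x1,x2,x3,x4=0001]: 00000000  (ones: 0)
  rows 16-23 [x1,x2,x3,x4=0010]: 00000000  (ones: 0)
  rows 24-31 [x1,x2,x3,x4=0011]: 00000000  (ones: 0)
  rows 32-39 [x1,x2,x3,x4=0100]: 00000000  (ones: 0)
  rows 40-47 [x1,x2,x3,x4=0101]: 11110000  (ones: 4)
  rows 48-55 [x1,x2,x3,x4=0110]: 00000000  (ones: 0)
  rows 56-63 [x1,x2,x3,x4=0111]: 11110000  (ones: 4)
  rows 64-71 [x1,x2,x3,x4=1000]: 00000000  (ones: 0)
  rows 72-79 [x1,x2,x3,x4=1001]: 00000000  (ones: 0)
  rows 80-87 [x1,x2,x3,x4=1010]: 00000000  (ones: 0)
  rows 88-95 [x1,x2,x3,x4=1011]: 00000000  (ones: 0)
  rows 96-103 [x1,x2,x3,x4=1100]: 00000000  (ones: 0)
  rows 104-111 [x1,x2,x3,x4=1101]: 00000000  (ones: 0)
  rows 112-119 [x1,x2,x3,x4=1110]: 00000000  (ones: 0)
  rows 120-127 [x1,x2,x3,x4=1111]: 00000000  (ones: 0)
Satisfying assignments = 0+0+0+0+0+4+0+4+0+0+0+0+0+0+0+0 = 8

8


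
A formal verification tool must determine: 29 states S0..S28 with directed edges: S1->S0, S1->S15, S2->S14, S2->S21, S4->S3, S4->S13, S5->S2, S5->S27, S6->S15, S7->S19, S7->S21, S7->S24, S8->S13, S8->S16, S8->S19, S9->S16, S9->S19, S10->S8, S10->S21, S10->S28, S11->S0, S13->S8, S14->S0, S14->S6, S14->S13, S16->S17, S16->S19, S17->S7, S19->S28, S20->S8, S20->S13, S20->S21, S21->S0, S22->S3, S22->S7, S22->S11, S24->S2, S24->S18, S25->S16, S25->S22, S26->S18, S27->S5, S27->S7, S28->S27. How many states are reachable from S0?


BFS from S0:
  layer 0: {S0}
Reachable set: {S0}
Count = 1

1


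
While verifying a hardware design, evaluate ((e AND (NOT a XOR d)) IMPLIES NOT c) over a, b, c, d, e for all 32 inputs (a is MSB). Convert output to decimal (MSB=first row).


Formula: ((e AND (NOT a XOR d)) IMPLIES NOT c) over a, b, c, d, e (32 rows)
Evaluate each row (bits = a,b,c,d,e, MSB first):
  row 0 [00000]: ((0 AND (NOT 0 XOR 0)) IMPLIES NOT 0) -> 1
  row 1 [00001]: ((1 AND (NOT 0 XOR 0)) IMPLIES NOT 0) -> 1
  row 2 [00010]: ((0 AND (NOT 0 XOR 1)) IMPLIES NOT 0) -> 1
  row 3 [00011]: ((1 AND (NOT 0 XOR 1)) IMPLIES NOT 0) -> 1
  row 4 [00100]: ((0 AND (NOT 0 XOR 0)) IMPLIES NOT 1) -> 1
  row 5 [00101]: ((1 AND (NOT 0 XOR 0)) IMPLIES NOT 1) -> 0
  row 6 [00110]: ((0 AND (NOT 0 XOR 1)) IMPLIES NOT 1) -> 1
  row 7 [00111]: ((1 AND (NOT 0 XOR 1)) IMPLIES NOT 1) -> 1
  row 8 [01000]: ((0 AND (NOT 0 XOR 0)) IMPLIES NOT 0) -> 1
  row 9 [01001]: ((1 AND (NOT 0 XOR 0)) IMPLIES NOT 0) -> 1
  row 10 [01010]: ((0 AND (NOT 0 XOR 1)) IMPLIES NOT 0) -> 1
  row 11 [01011]: ((1 AND (NOT 0 XOR 1)) IMPLIES NOT 0) -> 1
  row 12 [01100]: ((0 AND (NOT 0 XOR 0)) IMPLIES NOT 1) -> 1
  row 13 [01101]: ((1 AND (NOT 0 XOR 0)) IMPLIES NOT 1) -> 0
  row 14 [01110]: ((0 AND (NOT 0 XOR 1)) IMPLIES NOT 1) -> 1
  row 15 [01111]: ((1 AND (NOT 0 XOR 1)) IMPLIES NOT 1) -> 1
  row 16 [10000]: ((0 AND (NOT 1 XOR 0)) IMPLIES NOT 0) -> 1
  row 17 [10001]: ((1 AND (NOT 1 XOR 0)) IMPLIES NOT 0) -> 1
  row 18 [10010]: ((0 AND (NOT 1 XOR 1)) IMPLIES NOT 0) -> 1
  row 19 [10011]: ((1 AND (NOT 1 XOR 1)) IMPLIES NOT 0) -> 1
  row 20 [10100]: ((0 AND (NOT 1 XOR 0)) IMPLIES NOT 1) -> 1
  row 21 [10101]: ((1 AND (NOT 1 XOR 0)) IMPLIES NOT 1) -> 1
  row 22 [10110]: ((0 AND (NOT 1 XOR 1)) IMPLIES NOT 1) -> 1
  row 23 [10111]: ((1 AND (NOT 1 XOR 1)) IMPLIES NOT 1) -> 0
  row 24 [11000]: ((0 AND (NOT 1 XOR 0)) IMPLIES NOT 0) -> 1
  row 25 [11001]: ((1 AND (NOT 1 XOR 0)) IMPLIES NOT 0) -> 1
  row 26 [11010]: ((0 AND (NOT 1 XOR 1)) IMPLIES NOT 0) -> 1
  row 27 [11011]: ((1 AND (NOT 1 XOR 1)) IMPLIES NOT 0) -> 1
  row 28 [11100]: ((0 AND (NOT 1 XOR 0)) IMPLIES NOT 1) -> 1
  row 29 [11101]: ((1 AND (NOT 1 XOR 0)) IMPLIES NOT 1) -> 1
  row 30 [11110]: ((0 AND (NOT 1 XOR 1)) IMPLIES NOT 1) -> 1
  row 31 [11111]: ((1 AND (NOT 1 XOR 1)) IMPLIES NOT 1) -> 0
Full result column, 4 rows per line (a,b,c fixed per line; d,e runs 00..11 left to right):
  rows 0-3 [a,b,c=000]: 1111  = hex F
  rows 4-7 [a,b,c=001]: 1011  = hex B
  rows 8-11 [a,b,c=010]: 1111  = hex F
  rows 12-15 [a,b,c=011]: 1011  = hex B
  rows 16-19 [a,b,c=100]: 1111  = hex F
  rows 20-23 [a,b,c=101]: 1110  = hex E
  rows 24-27 [a,b,c=110]: 1111  = hex F
  rows 28-31 [a,b,c=111]: 1110  = hex E
Output column (row 0 .. row 31) = 11111011111110111111111011111110
Output column grouped in 4s = 1111 1011 1111 1011 1111 1110 1111 1110 = 0xFBFBFEFE
Convert to decimal digit by digit (value = value*16 + digit):
  F -> 15
  15*16 + 11 (B) = 251
  251*16 + 15 (F) = 4031
  4031*16 + 11 (B) = 64507
  64507*16 + 15 (F) = 1032127
  1032127*16 + 14 (E) = 16514046
  16514046*16 + 15 (F) = 264224751
  264224751*16 + 14 (E) = 4227596030
Decimal = 4227596030

4227596030


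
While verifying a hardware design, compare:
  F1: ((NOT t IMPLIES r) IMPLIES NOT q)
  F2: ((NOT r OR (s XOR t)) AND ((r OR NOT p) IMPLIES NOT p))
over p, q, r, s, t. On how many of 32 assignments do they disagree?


F1 = ((NOT t IMPLIES r) IMPLIES NOT q)
F2 = ((NOT r OR (s XOR t)) AND ((r OR NOT p) IMPLIES NOT p))
Evaluate both on each of 32 rows (bits = p,q,r,s,t):
  row 0 [00000]: F1=1 F2=1 -> 0
  row 1 [00001]: F1=1 F2=1 -> 0
  row 2 [00010]: F1=1 F2=1 -> 0
  row 3 [00011]: F1=1 F2=1 -> 0
  row 4 [00100]: F1=1 F2=0 (differ) -> 1
  row 5 [00101]: F1=1 F2=1 -> 0
  row 6 [00110]: F1=1 F2=1 -> 0
  row 7 [00111]: F1=1 F2=0 (differ) -> 1
  row 8 [01000]: F1=1 F2=1 -> 0
  row 9 [01001]: F1=0 F2=1 (differ) -> 1
  row 10 [01010]: F1=1 F2=1 -> 0
  row 11 [01011]: F1=0 F2=1 (differ) -> 1
  row 12 [01100]: F1=0 F2=0 -> 0
  row 13 [01101]: F1=0 F2=1 (differ) -> 1
  row 14 [01110]: F1=0 F2=1 (differ) -> 1
  row 15 [01111]: F1=0 F2=0 -> 0
  row 16 [10000]: F1=1 F2=1 -> 0
  row 17 [10001]: F1=1 F2=1 -> 0
  row 18 [10010]: F1=1 F2=1 -> 0
  row 19 [10011]: F1=1 F2=1 -> 0
  row 20 [10100]: F1=1 F2=0 (differ) -> 1
  row 21 [10101]: F1=1 F2=0 (differ) -> 1
  row 22 [10110]: F1=1 F2=0 (differ) -> 1
  row 23 [10111]: F1=1 F2=0 (differ) -> 1
  row 24 [11000]: F1=1 F2=1 -> 0
  row 25 [11001]: F1=0 F2=1 (differ) -> 1
  row 26 [11010]: F1=1 F2=1 -> 0
  row 27 [11011]: F1=0 F2=1 (differ) -> 1
  row 28 [11100]: F1=0 F2=0 -> 0
  row 29 [11101]: F1=0 F2=0 -> 0
  row 30 [11110]: F1=0 F2=0 -> 0
  row 31 [11111]: F1=0 F2=0 -> 0
Full result column, 8 rows per line (p,q fixed per line; r,s,t runs 000..111 left to right):
  rows 0-7 [p,q=00]: 00001001  (ones: 2)
  rows 8-15 [p,q=01]: 01010110  (ones: 4)
  rows 16-23 [p,q=10]: 00001111  (ones: 4)
  rows 24-31 [p,q=11]: 01010000  (ones: 2)
Disagreements = 2+4+4+2 = 12

12
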